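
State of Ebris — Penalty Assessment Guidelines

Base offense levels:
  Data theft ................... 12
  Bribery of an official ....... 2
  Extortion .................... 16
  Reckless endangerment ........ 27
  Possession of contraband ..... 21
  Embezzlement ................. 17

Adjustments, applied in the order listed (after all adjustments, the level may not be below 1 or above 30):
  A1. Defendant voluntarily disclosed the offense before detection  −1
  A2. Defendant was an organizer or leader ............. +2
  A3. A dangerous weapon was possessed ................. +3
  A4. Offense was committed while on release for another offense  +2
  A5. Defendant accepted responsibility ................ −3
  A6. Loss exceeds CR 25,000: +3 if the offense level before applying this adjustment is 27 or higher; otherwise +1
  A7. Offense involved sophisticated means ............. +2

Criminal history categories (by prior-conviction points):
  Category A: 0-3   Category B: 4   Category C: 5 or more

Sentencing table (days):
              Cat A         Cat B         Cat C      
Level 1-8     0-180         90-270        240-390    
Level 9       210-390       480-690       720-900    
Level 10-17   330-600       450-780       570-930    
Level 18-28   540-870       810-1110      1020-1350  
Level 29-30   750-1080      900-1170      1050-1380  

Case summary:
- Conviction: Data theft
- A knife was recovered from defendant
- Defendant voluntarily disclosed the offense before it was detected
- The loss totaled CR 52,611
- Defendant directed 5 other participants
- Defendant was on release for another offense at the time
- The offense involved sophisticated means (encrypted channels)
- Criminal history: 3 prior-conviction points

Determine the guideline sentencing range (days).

Base offense level for data theft: 12.
A1 applies: 12 − 1 = 11.
A2 applies: 11 + 2 = 13.
A3 applies: 13 + 3 = 16.
A4 applies: 16 + 2 = 18.
A5 does not apply.
A6 applies (level before this adjustment is 18 < 27, so +1): 18 + 1 = 19.
A7 applies: 19 + 2 = 21.
Final offense level: 21.
Criminal history: 3 prior points → Category A (0-3).
Level 21 falls in the 18-28 band.
Grid: Level 18-28 × Category A = 540-870 days.

540-870 days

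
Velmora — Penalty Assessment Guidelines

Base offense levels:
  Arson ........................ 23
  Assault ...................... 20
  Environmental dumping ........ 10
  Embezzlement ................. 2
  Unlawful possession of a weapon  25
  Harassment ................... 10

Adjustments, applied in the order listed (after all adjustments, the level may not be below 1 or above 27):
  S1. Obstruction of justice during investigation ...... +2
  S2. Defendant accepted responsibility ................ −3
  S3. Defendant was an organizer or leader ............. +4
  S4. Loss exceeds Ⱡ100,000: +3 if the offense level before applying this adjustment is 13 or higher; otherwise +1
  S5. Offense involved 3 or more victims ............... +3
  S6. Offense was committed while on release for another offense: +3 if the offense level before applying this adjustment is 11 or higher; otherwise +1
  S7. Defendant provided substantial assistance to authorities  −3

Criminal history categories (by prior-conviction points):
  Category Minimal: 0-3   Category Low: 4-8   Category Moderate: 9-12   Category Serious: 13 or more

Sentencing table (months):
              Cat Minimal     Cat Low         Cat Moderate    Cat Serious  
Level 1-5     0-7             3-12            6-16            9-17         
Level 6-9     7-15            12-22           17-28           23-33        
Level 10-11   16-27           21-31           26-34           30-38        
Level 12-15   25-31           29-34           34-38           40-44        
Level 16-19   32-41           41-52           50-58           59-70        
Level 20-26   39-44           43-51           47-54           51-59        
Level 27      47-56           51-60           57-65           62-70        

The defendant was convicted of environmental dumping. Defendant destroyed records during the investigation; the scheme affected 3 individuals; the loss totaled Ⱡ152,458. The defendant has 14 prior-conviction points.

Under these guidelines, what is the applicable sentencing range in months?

59-70 months

Base offense level for environmental dumping: 10.
S1 applies: 10 + 2 = 12.
S4 applies (level before this adjustment is 12 < 13, so +1): 12 + 1 = 13.
S5 applies: 13 + 3 = 16.
S7 does not apply.
Final offense level: 16.
Criminal history: 14 prior points → Category Serious (13+).
Level 16 falls in the 16-19 band.
Grid: Level 16-19 × Category Serious = 59-70 months.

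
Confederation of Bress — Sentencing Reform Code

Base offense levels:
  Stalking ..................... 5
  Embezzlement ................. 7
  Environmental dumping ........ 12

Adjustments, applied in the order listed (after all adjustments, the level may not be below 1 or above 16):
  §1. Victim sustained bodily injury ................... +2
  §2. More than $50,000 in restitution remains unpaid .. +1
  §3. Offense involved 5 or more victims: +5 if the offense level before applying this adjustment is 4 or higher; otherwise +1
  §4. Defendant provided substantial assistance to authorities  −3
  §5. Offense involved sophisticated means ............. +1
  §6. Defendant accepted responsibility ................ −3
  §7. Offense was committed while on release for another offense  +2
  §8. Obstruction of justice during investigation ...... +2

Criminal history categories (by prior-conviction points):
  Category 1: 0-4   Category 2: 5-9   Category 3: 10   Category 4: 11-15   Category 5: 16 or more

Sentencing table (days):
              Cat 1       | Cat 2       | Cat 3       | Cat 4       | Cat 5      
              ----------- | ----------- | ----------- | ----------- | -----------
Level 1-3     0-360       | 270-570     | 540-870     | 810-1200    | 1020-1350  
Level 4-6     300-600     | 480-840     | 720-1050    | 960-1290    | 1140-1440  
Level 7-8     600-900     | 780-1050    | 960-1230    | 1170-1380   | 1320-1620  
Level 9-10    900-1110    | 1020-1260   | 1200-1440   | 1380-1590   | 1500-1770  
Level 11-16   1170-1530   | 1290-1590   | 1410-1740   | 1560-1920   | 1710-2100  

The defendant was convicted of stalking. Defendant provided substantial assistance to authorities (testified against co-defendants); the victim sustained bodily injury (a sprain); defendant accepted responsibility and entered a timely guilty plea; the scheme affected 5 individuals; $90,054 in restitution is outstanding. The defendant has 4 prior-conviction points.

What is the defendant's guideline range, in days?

600-900 days

Base offense level for stalking: 5.
§1 applies: 5 + 2 = 7.
§2 applies: 7 + 1 = 8.
§3 applies (level before this adjustment is 8 ≥ 4, so +5): 8 + 5 = 13.
§4 applies: 13 − 3 = 10.
§5 does not apply.
§6 applies: 10 − 3 = 7.
Final offense level: 7.
Criminal history: 4 prior points → Category 1 (0-4).
Level 7 falls in the 7-8 band.
Grid: Level 7-8 × Category 1 = 600-900 days.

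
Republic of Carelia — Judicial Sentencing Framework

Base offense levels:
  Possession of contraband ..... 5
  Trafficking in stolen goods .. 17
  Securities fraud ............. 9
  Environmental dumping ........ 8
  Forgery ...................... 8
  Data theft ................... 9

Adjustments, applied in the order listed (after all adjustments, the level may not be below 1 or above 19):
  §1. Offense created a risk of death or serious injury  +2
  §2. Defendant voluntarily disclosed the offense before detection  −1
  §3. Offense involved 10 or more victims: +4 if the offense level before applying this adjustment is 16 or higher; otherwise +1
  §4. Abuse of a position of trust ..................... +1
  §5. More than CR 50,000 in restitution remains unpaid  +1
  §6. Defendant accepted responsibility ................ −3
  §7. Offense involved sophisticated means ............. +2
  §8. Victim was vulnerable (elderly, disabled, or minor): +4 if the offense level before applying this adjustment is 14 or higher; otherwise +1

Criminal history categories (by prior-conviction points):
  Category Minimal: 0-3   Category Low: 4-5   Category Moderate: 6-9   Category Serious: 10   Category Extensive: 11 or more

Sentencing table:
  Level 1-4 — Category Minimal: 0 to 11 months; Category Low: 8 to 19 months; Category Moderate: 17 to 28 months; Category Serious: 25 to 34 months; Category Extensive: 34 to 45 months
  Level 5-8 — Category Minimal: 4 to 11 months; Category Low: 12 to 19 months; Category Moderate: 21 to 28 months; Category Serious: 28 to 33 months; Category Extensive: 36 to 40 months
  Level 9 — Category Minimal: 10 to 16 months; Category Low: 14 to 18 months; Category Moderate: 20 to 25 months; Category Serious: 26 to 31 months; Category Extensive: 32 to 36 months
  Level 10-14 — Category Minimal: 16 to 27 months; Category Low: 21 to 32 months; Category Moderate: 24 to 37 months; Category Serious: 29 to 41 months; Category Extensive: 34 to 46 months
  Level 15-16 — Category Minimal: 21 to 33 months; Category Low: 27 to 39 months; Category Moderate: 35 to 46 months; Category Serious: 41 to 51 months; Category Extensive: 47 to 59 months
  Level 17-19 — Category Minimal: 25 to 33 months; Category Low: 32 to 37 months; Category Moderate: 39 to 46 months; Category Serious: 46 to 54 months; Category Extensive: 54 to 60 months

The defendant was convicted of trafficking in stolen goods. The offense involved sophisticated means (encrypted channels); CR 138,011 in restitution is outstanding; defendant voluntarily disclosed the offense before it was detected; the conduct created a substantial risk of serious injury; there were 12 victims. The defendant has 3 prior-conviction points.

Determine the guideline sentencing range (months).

25-33 months

Base offense level for trafficking in stolen goods: 17.
§1 applies: 17 + 2 = 19.
§2 applies: 19 − 1 = 18.
§3 applies (level before this adjustment is 18 ≥ 16, so +4): 18 + 4 = 22.
§5 applies: 22 + 1 = 23.
§7 applies: 23 + 2 = 25.
§8 does not apply.
Level 25 exceeds the maximum of 19; capped at 19.
Final offense level: 19.
Criminal history: 3 prior points → Category Minimal (0-3).
Level 19 falls in the 17-19 band.
Grid: Level 17-19 × Category Minimal = 25-33 months.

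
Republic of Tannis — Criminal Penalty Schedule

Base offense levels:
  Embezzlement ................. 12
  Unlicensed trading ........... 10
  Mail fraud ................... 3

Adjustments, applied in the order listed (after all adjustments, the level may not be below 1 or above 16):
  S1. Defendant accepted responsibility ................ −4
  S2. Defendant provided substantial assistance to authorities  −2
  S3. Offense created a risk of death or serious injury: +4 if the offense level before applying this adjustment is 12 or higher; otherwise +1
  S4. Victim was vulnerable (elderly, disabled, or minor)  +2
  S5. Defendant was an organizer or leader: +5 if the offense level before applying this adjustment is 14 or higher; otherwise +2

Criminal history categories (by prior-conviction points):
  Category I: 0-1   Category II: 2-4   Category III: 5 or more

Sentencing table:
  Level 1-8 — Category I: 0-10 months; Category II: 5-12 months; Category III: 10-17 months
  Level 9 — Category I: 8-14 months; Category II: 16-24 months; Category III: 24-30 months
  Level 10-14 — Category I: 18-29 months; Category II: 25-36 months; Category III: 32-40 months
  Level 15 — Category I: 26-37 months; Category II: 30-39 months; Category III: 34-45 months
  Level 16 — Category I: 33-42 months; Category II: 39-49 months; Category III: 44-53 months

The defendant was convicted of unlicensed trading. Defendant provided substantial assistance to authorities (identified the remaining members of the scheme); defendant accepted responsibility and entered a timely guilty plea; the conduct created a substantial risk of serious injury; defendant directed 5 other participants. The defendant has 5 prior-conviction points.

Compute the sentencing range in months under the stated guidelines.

10-17 months

Base offense level for unlicensed trading: 10.
S1 applies: 10 − 4 = 6.
S2 applies: 6 − 2 = 4.
S3 applies (level before this adjustment is 4 < 12, so +1): 4 + 1 = 5.
S5 applies (level before this adjustment is 5 < 14, so +2): 5 + 2 = 7.
Final offense level: 7.
Criminal history: 5 prior points → Category III (5+).
Level 7 falls in the 1-8 band.
Grid: Level 1-8 × Category III = 10-17 months.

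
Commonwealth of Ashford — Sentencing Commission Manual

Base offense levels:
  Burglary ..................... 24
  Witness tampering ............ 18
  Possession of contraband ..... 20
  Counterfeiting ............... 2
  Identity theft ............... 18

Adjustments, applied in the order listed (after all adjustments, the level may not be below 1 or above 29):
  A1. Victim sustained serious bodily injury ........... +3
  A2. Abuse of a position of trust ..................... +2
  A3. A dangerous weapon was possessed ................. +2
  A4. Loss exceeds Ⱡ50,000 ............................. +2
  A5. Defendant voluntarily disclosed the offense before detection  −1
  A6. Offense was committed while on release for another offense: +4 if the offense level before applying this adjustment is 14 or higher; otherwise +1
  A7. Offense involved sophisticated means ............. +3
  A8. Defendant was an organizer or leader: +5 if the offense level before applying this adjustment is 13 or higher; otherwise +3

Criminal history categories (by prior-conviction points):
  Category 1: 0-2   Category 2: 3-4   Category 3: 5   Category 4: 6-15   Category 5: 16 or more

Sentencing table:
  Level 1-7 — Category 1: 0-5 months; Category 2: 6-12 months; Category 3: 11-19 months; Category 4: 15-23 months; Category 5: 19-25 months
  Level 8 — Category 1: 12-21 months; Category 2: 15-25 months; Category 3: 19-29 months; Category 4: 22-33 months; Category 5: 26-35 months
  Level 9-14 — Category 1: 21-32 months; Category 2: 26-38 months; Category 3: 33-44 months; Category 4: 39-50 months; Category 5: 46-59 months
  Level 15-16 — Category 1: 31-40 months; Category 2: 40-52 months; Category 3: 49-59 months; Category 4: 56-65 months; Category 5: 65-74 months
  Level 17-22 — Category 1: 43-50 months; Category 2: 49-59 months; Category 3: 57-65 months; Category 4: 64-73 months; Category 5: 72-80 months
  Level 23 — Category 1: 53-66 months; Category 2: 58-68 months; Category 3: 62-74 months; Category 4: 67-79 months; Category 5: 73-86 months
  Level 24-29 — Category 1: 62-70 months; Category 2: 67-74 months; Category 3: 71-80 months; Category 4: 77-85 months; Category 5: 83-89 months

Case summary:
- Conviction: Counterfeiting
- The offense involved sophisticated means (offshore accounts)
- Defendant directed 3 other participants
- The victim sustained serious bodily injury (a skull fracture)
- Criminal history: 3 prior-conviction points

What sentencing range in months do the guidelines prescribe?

Base offense level for counterfeiting: 2.
A1 applies: 2 + 3 = 5.
A2 does not apply.
A7 applies: 5 + 3 = 8.
A8 applies (level before this adjustment is 8 < 13, so +3): 8 + 3 = 11.
Final offense level: 11.
Criminal history: 3 prior points → Category 2 (3-4).
Level 11 falls in the 9-14 band.
Grid: Level 9-14 × Category 2 = 26-38 months.

26-38 months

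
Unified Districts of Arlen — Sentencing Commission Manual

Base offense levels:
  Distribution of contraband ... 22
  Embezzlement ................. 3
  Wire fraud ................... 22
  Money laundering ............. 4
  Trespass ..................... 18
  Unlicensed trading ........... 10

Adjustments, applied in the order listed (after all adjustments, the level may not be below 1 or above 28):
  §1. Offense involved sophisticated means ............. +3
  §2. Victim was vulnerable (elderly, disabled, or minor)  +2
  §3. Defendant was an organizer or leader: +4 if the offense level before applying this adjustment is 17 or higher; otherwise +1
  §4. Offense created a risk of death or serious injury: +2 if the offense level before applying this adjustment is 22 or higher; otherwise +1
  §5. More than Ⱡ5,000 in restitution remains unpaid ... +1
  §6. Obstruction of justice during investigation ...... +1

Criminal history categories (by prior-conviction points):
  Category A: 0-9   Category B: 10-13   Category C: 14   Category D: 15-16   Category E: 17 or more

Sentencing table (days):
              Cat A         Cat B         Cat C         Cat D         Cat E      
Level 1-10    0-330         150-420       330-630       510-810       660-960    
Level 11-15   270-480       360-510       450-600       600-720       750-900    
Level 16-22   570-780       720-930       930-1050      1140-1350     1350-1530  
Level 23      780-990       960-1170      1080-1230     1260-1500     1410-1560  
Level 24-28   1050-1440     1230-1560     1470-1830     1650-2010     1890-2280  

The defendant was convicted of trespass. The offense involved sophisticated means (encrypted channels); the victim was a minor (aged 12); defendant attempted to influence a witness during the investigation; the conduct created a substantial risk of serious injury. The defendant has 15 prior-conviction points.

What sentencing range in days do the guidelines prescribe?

1650-2010 days

Base offense level for trespass: 18.
§1 applies: 18 + 3 = 21.
§2 applies: 21 + 2 = 23.
§3 does not apply.
§4 applies (level before this adjustment is 23 ≥ 22, so +2): 23 + 2 = 25.
§5 does not apply.
§6 applies: 25 + 1 = 26.
Final offense level: 26.
Criminal history: 15 prior points → Category D (15-16).
Level 26 falls in the 24-28 band.
Grid: Level 24-28 × Category D = 1650-2010 days.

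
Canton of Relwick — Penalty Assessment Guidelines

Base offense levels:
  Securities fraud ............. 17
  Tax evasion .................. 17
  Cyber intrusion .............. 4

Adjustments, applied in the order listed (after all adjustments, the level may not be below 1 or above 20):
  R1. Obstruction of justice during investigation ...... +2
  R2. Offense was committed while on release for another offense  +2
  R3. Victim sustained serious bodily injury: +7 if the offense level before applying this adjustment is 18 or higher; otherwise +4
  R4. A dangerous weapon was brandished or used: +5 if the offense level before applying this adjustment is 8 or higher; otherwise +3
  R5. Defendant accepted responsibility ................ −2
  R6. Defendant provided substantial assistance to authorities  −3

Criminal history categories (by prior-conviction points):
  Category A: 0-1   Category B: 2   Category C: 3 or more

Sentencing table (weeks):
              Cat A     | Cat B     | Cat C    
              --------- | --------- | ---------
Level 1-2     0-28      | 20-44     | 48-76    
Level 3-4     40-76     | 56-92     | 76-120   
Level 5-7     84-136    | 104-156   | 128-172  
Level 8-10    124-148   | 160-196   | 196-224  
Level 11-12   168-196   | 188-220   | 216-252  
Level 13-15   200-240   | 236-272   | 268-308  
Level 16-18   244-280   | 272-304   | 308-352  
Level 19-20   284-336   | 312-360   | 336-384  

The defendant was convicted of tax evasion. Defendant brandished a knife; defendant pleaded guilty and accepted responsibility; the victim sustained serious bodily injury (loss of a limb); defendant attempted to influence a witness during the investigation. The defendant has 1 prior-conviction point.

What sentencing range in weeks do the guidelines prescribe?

284-336 weeks

Base offense level for tax evasion: 17.
R1 applies: 17 + 2 = 19.
R3 applies (level before this adjustment is 19 ≥ 18, so +7): 19 + 7 = 26.
R4 applies (level before this adjustment is 26 ≥ 8, so +5): 26 + 5 = 31.
R5 applies: 31 − 2 = 29.
R6 does not apply.
Level 29 exceeds the maximum of 20; capped at 20.
Final offense level: 20.
Criminal history: 1 prior point → Category A (0-1).
Level 20 falls in the 19-20 band.
Grid: Level 19-20 × Category A = 284-336 weeks.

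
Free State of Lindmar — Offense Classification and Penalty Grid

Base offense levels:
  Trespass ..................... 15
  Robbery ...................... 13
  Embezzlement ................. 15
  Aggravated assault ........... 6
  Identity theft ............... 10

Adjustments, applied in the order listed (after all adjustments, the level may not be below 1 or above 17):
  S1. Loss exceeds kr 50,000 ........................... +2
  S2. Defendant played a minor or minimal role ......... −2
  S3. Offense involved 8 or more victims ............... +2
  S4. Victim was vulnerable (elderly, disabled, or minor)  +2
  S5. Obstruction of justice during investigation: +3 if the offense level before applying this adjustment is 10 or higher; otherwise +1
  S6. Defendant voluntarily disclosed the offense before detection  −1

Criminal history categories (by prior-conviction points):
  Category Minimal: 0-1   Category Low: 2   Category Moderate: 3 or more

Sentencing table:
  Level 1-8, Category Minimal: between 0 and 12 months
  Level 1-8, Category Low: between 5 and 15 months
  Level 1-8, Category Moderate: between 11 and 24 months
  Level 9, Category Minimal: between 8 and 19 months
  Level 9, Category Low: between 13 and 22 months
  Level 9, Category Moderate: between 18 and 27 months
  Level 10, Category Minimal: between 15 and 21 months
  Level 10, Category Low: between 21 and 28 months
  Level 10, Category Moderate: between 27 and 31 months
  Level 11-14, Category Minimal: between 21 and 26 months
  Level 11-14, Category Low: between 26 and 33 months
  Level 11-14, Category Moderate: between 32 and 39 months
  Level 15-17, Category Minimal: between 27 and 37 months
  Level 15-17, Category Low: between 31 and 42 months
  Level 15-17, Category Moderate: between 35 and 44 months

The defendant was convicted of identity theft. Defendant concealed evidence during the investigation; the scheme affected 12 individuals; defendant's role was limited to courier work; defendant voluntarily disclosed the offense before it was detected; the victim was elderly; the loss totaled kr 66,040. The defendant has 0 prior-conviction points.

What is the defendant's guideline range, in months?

27-37 months

Base offense level for identity theft: 10.
S1 applies: 10 + 2 = 12.
S2 applies: 12 − 2 = 10.
S3 applies: 10 + 2 = 12.
S4 applies: 12 + 2 = 14.
S5 applies (level before this adjustment is 14 ≥ 10, so +3): 14 + 3 = 17.
S6 applies: 17 − 1 = 16.
Final offense level: 16.
Criminal history: 0 prior points → Category Minimal (0-1).
Level 16 falls in the 15-17 band.
Grid: Level 15-17 × Category Minimal = 27-37 months.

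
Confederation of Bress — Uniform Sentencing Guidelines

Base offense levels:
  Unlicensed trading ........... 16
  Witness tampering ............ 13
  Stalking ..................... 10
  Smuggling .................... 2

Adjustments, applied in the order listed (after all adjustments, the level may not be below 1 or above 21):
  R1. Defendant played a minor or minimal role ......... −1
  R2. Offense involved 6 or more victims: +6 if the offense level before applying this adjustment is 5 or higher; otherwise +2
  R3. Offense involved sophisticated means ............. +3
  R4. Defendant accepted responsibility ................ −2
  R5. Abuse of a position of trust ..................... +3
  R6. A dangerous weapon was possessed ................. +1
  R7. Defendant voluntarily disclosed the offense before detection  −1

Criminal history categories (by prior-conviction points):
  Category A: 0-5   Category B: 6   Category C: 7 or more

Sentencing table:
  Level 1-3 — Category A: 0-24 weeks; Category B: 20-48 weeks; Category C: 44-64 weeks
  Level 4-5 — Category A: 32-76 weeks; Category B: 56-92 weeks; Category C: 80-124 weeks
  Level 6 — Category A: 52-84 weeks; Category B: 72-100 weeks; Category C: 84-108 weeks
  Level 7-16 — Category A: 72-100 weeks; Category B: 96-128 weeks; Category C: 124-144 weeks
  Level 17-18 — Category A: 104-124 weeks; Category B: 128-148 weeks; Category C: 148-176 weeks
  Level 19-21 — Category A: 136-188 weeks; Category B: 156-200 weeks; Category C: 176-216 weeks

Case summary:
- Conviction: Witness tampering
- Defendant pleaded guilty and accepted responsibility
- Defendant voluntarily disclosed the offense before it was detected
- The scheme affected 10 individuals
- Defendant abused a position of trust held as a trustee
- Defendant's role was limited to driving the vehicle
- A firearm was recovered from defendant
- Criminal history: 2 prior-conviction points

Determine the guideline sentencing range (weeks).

136-188 weeks

Base offense level for witness tampering: 13.
R1 applies: 13 − 1 = 12.
R2 applies (level before this adjustment is 12 ≥ 5, so +6): 12 + 6 = 18.
R3 does not apply.
R4 applies: 18 − 2 = 16.
R5 applies: 16 + 3 = 19.
R6 applies: 19 + 1 = 20.
R7 applies: 20 − 1 = 19.
Final offense level: 19.
Criminal history: 2 prior points → Category A (0-5).
Level 19 falls in the 19-21 band.
Grid: Level 19-21 × Category A = 136-188 weeks.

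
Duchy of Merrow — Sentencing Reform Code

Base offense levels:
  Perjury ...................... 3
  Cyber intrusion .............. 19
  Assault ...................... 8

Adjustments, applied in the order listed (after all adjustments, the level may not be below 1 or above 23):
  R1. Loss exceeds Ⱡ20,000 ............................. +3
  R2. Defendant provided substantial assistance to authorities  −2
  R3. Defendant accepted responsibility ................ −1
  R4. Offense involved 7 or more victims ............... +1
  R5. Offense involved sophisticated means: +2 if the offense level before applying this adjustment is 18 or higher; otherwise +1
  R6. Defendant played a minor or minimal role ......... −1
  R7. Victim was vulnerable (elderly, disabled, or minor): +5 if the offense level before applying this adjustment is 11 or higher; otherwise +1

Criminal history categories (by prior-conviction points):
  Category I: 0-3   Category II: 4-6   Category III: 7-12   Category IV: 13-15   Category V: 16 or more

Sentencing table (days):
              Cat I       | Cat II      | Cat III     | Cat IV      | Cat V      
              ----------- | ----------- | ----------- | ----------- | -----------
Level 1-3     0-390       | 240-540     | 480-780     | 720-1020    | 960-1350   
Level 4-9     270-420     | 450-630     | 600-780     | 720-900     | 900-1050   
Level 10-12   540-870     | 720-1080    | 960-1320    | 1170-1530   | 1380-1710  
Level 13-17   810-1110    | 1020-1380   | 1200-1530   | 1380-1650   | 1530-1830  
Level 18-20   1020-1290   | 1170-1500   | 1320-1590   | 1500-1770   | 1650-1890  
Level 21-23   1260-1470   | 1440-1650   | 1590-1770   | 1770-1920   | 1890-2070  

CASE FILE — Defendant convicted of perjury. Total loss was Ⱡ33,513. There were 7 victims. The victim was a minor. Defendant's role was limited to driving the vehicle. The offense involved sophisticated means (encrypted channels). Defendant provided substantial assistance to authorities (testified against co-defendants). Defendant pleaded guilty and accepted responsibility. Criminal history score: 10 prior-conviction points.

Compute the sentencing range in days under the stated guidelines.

600-780 days

Base offense level for perjury: 3.
R1 applies: 3 + 3 = 6.
R2 applies: 6 − 2 = 4.
R3 applies: 4 − 1 = 3.
R4 applies: 3 + 1 = 4.
R5 applies (level before this adjustment is 4 < 18, so +1): 4 + 1 = 5.
R6 applies: 5 − 1 = 4.
R7 applies (level before this adjustment is 4 < 11, so +1): 4 + 1 = 5.
Final offense level: 5.
Criminal history: 10 prior points → Category III (7-12).
Level 5 falls in the 4-9 band.
Grid: Level 4-9 × Category III = 600-780 days.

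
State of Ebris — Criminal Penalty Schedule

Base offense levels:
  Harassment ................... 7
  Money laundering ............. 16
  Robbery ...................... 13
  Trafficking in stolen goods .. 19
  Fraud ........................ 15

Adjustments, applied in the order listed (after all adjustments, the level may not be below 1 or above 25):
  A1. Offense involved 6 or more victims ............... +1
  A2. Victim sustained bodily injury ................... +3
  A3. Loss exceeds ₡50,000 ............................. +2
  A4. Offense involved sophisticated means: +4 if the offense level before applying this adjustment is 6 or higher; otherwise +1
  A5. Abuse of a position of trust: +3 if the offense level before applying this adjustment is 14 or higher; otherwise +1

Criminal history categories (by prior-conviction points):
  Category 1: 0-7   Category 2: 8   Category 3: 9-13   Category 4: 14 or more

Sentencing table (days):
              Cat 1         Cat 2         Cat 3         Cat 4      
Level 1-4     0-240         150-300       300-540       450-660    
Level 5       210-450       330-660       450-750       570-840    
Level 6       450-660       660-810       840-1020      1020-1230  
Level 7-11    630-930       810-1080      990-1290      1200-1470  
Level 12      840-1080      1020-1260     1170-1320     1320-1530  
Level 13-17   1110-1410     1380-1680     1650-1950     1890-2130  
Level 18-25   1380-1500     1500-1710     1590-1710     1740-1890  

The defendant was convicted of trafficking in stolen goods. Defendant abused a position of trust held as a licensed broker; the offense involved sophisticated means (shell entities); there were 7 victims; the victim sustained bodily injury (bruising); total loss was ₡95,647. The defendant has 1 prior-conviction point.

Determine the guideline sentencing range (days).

1380-1500 days

Base offense level for trafficking in stolen goods: 19.
A1 applies: 19 + 1 = 20.
A2 applies: 20 + 3 = 23.
A3 applies: 23 + 2 = 25.
A4 applies (level before this adjustment is 25 ≥ 6, so +4): 25 + 4 = 29.
A5 applies (level before this adjustment is 29 ≥ 14, so +3): 29 + 3 = 32.
Level 32 exceeds the maximum of 25; capped at 25.
Final offense level: 25.
Criminal history: 1 prior point → Category 1 (0-7).
Level 25 falls in the 18-25 band.
Grid: Level 18-25 × Category 1 = 1380-1500 days.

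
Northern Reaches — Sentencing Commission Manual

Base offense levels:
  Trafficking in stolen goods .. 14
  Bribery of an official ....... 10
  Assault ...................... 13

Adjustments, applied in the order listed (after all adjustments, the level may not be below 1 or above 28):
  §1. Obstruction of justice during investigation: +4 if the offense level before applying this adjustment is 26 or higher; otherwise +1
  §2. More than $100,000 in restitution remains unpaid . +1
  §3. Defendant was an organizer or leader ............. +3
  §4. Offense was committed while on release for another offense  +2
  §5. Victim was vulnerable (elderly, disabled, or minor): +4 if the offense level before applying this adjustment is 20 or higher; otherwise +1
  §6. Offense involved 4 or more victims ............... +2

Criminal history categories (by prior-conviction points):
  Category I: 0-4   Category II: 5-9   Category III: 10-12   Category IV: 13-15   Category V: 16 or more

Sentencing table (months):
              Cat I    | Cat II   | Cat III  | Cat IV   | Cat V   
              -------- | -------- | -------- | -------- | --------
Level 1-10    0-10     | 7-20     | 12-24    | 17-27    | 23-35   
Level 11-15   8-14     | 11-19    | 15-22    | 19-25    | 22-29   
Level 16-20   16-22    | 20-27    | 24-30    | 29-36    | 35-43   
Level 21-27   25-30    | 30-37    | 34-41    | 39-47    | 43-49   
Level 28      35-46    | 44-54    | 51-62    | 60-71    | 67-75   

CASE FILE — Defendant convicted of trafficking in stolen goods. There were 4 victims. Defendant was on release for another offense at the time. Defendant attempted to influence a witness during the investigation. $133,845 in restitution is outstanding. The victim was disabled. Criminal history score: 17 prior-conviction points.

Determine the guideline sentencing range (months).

43-49 months

Base offense level for trafficking in stolen goods: 14.
§1 applies (level before this adjustment is 14 < 26, so +1): 14 + 1 = 15.
§2 applies: 15 + 1 = 16.
§3 does not apply.
§4 applies: 16 + 2 = 18.
§5 applies (level before this adjustment is 18 < 20, so +1): 18 + 1 = 19.
§6 applies: 19 + 2 = 21.
Final offense level: 21.
Criminal history: 17 prior points → Category V (16+).
Level 21 falls in the 21-27 band.
Grid: Level 21-27 × Category V = 43-49 months.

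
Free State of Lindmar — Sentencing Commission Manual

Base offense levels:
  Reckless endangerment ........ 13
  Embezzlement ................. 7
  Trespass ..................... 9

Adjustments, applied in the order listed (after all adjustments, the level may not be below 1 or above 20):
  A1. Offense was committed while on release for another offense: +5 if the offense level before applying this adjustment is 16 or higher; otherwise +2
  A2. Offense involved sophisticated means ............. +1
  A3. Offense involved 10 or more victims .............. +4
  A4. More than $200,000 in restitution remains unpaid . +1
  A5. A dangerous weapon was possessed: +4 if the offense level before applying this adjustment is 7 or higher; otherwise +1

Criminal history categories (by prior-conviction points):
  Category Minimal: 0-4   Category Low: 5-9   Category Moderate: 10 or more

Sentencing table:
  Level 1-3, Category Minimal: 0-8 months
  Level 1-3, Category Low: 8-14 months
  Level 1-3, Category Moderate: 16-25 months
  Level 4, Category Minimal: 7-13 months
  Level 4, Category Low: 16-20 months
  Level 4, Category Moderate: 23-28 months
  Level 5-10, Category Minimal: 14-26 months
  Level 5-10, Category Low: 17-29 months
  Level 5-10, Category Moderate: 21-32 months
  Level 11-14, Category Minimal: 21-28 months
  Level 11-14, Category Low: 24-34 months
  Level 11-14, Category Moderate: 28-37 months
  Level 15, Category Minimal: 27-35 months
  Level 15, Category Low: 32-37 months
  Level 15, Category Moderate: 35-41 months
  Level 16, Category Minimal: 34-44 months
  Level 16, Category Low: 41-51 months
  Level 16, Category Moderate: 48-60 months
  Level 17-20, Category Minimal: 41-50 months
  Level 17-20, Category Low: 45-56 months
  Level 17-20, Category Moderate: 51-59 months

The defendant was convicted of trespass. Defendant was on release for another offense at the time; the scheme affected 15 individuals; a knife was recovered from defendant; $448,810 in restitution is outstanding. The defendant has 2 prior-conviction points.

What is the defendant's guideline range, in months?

Base offense level for trespass: 9.
A1 applies (level before this adjustment is 9 < 16, so +2): 9 + 2 = 11.
A2 does not apply.
A3 applies: 11 + 4 = 15.
A4 applies: 15 + 1 = 16.
A5 applies (level before this adjustment is 16 ≥ 7, so +4): 16 + 4 = 20.
Final offense level: 20.
Criminal history: 2 prior points → Category Minimal (0-4).
Level 20 falls in the 17-20 band.
Grid: Level 17-20 × Category Minimal = 41-50 months.

41-50 months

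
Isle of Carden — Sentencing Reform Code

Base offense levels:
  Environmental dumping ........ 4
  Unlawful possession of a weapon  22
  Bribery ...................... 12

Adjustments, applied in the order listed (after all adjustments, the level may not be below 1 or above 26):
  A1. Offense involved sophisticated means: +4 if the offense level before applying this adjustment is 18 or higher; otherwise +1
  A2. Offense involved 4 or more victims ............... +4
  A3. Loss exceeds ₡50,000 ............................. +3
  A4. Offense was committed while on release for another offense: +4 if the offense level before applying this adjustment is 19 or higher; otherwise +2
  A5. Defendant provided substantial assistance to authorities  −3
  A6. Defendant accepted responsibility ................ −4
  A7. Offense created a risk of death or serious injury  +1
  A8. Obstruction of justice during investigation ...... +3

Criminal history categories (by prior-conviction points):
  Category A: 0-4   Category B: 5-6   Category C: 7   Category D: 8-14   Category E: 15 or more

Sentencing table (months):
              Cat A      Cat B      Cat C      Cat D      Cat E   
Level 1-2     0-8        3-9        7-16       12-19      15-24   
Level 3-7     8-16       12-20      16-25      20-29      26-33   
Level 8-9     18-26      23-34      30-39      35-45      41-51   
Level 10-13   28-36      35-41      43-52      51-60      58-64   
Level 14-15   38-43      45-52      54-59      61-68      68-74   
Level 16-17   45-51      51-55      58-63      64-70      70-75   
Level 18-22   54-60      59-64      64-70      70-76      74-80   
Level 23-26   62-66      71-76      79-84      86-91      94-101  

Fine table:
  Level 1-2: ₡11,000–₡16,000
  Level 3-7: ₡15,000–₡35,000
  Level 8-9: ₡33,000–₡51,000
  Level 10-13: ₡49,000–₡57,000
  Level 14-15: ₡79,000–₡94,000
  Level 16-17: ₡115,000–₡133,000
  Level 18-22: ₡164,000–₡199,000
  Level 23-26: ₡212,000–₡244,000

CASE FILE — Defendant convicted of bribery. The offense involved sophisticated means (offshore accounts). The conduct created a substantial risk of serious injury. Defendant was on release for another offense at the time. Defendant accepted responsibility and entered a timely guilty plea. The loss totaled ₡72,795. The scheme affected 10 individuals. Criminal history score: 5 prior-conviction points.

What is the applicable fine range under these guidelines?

₡164,000–₡199,000

Base offense level for bribery: 12.
A1 applies (level before this adjustment is 12 < 18, so +1): 12 + 1 = 13.
A2 applies: 13 + 4 = 17.
A3 applies: 17 + 3 = 20.
A4 applies (level before this adjustment is 20 ≥ 19, so +4): 20 + 4 = 24.
A6 applies: 24 − 4 = 20.
A7 applies: 20 + 1 = 21.
Final offense level: 21.
Level 21 falls in the 18-22 band.
Fine table: Level 18-22 → ₡164,000–₡199,000.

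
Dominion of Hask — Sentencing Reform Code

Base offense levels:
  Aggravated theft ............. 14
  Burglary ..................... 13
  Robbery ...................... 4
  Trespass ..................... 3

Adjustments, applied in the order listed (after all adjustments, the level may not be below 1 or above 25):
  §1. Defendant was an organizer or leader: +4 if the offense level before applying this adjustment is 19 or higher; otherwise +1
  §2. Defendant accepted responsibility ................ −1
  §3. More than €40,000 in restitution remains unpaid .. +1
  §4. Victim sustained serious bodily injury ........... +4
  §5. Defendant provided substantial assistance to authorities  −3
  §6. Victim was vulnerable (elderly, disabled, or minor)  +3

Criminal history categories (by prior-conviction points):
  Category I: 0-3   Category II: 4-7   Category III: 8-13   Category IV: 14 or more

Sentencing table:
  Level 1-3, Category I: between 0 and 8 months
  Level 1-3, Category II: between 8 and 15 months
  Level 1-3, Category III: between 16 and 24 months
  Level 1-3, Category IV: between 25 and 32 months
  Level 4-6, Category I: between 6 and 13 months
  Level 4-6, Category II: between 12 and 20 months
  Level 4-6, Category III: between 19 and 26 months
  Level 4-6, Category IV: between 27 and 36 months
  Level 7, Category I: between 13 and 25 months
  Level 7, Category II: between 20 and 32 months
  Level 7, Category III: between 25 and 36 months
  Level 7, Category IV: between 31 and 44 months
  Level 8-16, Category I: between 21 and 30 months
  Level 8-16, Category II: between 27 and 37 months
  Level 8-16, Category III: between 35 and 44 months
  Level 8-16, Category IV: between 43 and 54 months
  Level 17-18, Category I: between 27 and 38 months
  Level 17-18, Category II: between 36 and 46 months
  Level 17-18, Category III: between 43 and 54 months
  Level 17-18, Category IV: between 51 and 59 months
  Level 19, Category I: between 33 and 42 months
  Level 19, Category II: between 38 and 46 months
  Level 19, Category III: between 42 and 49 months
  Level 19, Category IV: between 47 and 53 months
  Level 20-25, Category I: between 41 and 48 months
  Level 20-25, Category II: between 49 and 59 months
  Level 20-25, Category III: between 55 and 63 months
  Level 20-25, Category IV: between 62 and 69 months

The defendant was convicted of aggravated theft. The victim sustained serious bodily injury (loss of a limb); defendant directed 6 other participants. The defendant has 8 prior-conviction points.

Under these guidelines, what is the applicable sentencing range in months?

Base offense level for aggravated theft: 14.
§1 applies (level before this adjustment is 14 < 19, so +1): 14 + 1 = 15.
§3 does not apply.
§4 applies: 15 + 4 = 19.
§5 does not apply.
§6 does not apply.
Final offense level: 19.
Criminal history: 8 prior points → Category III (8-13).
Level 19 falls in the 19 band.
Grid: Level 19 × Category III = 42-49 months.

42-49 months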